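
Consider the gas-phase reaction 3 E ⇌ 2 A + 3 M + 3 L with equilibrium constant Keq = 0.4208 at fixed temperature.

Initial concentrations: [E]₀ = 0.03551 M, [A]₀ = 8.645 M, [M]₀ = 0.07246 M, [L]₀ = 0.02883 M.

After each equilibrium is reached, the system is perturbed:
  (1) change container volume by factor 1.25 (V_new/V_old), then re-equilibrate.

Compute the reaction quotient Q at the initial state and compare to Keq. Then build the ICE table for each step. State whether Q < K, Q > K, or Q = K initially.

Q₀ = 0.01522; Q < K (proceeds forward)

Q₀ = 0.01522 vs Keq = 0.4208 ⇒ Q<K, forward
Step 1:
                    E           A           M           L
  init        0.03551       8.645     0.07246     0.02883
  Δ          -0.01439    0.009595     0.01439     0.01439
  eq          0.02112       8.655     0.08685     0.04322
  solve Keq expr → x = 0.004798; check Q = 0.4208
Then change container volume by factor 1.25 (V_new/V_old).
Step 2:
                    E           A           M           L
  init        0.01689       6.924     0.06948     0.03458
  Δ         -0.003447    0.002298    0.003447    0.003447
  eq          0.01345       6.926     0.07293     0.03803
  solve Keq expr → x = 0.001149; check Q = 0.4208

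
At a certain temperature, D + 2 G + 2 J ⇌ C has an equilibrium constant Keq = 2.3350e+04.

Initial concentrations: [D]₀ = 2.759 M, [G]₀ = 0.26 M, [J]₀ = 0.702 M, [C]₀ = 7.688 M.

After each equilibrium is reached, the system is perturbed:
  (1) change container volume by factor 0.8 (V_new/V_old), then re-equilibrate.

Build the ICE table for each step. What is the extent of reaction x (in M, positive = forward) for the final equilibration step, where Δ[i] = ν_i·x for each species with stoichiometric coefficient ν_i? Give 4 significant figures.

Q₀ = 83.65 vs Keq = 2.3350e+04 ⇒ Q<K, forward
Step 1:
                  D         G         J         C
  I           2.759      0.26     0.702     7.688
  C         -0.1179   -0.2359   -0.2359    0.1179
  E           2.641   0.02414    0.4661     7.806
  solve Keq expr → x = 0.1179; check Q = 2.3350e+04
Then change container volume by factor 0.8 (V_new/V_old).
Step 2:
                  D         G         J         C
  I           3.301   0.03017    0.5827     9.757
  C       -0.005243  -0.01049  -0.01049  0.005243
  E           3.296   0.01968    0.5722     9.763
  solve Keq expr → x = 0.005243; check Q = 2.3350e+04

x = 0.005243 M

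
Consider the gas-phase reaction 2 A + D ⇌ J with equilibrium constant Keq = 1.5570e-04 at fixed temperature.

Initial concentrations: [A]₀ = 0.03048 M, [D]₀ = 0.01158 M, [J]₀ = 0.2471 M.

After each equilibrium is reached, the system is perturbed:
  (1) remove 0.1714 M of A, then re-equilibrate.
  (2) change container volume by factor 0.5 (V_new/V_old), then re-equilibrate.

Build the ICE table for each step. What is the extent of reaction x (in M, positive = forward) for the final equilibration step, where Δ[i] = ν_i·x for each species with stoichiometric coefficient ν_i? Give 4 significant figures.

Q₀ = 2.2969e+04 vs Keq = 1.5570e-04 ⇒ Q>K, reverse
Step 1:
                  A         D         J
  Initial   0.03048   0.01158    0.2471
  Change     0.4942    0.2471   -0.2471
  Equil      0.5247    0.2587 1.1086e-05
  solve Keq expr → x = -0.2471; check Q = 1.5570e-04
Then remove 0.1714 M of A.
Step 2:
                  A         D         J
  Initial    0.3533    0.2587 1.1086e-05
  Change  1.2120e-05 6.0599e-06 -6.0599e-06
  Equil      0.3533    0.2587 5.0264e-06
  solve Keq expr → x = -6.0599e-06; check Q = 1.5570e-04
Then change container volume by factor 0.5 (V_new/V_old).
Step 3:
                  A         D         J
  Initial    0.7065    0.5173 1.0053e-05
  Change  -6.0298e-05 -3.0149e-05 3.0149e-05
  Equil      0.7065    0.5173 4.0202e-05
  solve Keq expr → x = 3.0149e-05; check Q = 1.5570e-04

x = 3.0149e-05 M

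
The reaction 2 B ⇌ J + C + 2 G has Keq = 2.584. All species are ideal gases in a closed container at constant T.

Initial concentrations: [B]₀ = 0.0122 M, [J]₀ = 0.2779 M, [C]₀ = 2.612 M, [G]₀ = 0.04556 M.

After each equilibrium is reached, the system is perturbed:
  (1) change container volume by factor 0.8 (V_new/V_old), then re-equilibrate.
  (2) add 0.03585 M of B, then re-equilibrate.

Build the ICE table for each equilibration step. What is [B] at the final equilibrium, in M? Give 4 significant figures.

Q₀ = 10.12 vs Keq = 2.584 ⇒ Q>K, reverse
Step 1:
                    B           J           C           G
  I            0.0122      0.2779       2.612     0.04556
  C          0.007708   -0.003854   -0.003854   -0.007708
  E           0.01991       0.274       2.608     0.03785
  solve Keq expr → x = -0.003854; check Q = 2.584
Then change container volume by factor 0.8 (V_new/V_old).
Step 2:
                    B           J           C           G
  I           0.02488      0.3426        3.26     0.04732
  C          0.003702   -0.001851   -0.001851   -0.003702
  E           0.02859      0.3407       3.258     0.04361
  solve Keq expr → x = -0.001851; check Q = 2.584
Then add 0.03585 M of B.
Step 3:
                    B           J           C           G
  I           0.06444      0.3407       3.258     0.04361
  C          -0.02122     0.01061     0.01061     0.02122
  E           0.04322      0.3513       3.269     0.06483
  solve Keq expr → x = 0.01061; check Q = 2.584

[B]_eq = 0.04322 M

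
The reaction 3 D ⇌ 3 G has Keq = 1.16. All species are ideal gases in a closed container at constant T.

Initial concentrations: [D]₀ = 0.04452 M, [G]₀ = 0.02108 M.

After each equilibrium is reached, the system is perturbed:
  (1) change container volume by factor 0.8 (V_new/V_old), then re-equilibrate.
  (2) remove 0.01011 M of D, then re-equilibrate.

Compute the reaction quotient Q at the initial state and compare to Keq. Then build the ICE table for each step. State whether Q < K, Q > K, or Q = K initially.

Q₀ = 0.1062; Q < K (proceeds forward)

Q₀ = 0.1062 vs Keq = 1.16 ⇒ Q<K, forward
Step 1:
                  D         G
  init      0.04452   0.02108
  Δ        -0.01253   0.01253
  eq        0.03199   0.03361
  solve Keq expr → x = 0.004177; check Q = 1.16
Then change container volume by factor 0.8 (V_new/V_old).
Step 2:
                  D         G
  init      0.03999   0.04201
  Δ               0         0
  eq        0.03999   0.04201
  solve Keq expr → x = 0; check Q = 1.16
Then remove 0.01011 M of D.
Step 3:
                  D         G
  init      0.02988   0.04201
  Δ         0.00518  -0.00518
  eq        0.03506   0.03683
  solve Keq expr → x = -0.001727; check Q = 1.16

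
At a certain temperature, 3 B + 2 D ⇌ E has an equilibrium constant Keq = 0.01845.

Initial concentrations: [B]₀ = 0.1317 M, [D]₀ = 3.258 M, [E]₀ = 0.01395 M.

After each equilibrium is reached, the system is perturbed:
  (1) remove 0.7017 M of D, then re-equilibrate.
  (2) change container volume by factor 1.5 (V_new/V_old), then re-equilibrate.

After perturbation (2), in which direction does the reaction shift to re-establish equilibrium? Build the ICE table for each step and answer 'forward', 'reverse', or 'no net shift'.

Q₀ = 0.5753 vs Keq = 0.01845 ⇒ Q>K, reverse
Step 1:
                  B         D         E
  Initial    0.1317     3.258   0.01395
  Change    0.03889   0.02592  -0.01296
  Equil      0.1706     3.284 9.8769e-04
  solve Keq expr → x = -0.01296; check Q = 0.01845
Then remove 0.7017 M of D.
Step 2:
                  B         D         E
  Initial    0.1706     2.582 9.8769e-04
  Change   0.001094 7.2963e-04 -3.6482e-04
  Equil      0.1717     2.583 6.2287e-04
  solve Keq expr → x = -3.6482e-04; check Q = 0.01845
Then change container volume by factor 1.5 (V_new/V_old).
Step 3:
                  B         D         E
  Initial    0.1145     1.722 4.1525e-04
  Change  9.9302e-04 6.6201e-04 -3.3101e-04
  Equil      0.1154     1.723 8.4243e-05
  solve Keq expr → x = -3.3101e-04; check Q = 0.01845

Direction: reverse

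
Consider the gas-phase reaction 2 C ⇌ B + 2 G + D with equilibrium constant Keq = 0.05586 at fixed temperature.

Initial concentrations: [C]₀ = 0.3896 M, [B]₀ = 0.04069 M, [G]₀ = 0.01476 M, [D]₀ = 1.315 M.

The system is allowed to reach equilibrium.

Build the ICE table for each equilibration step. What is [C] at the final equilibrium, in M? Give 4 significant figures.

[C]_eq = 0.2517 M

Q₀ = 7.6798e-05 vs Keq = 0.05586 ⇒ Q<K, forward
Step 1:
                    C           B           G           D
  Initial      0.3896     0.04069     0.01476       1.315
  Change      -0.1379     0.06896      0.1379     0.06896
  Equil        0.2517      0.1097      0.1527       1.384
  solve Keq expr → x = 0.06896; check Q = 0.05586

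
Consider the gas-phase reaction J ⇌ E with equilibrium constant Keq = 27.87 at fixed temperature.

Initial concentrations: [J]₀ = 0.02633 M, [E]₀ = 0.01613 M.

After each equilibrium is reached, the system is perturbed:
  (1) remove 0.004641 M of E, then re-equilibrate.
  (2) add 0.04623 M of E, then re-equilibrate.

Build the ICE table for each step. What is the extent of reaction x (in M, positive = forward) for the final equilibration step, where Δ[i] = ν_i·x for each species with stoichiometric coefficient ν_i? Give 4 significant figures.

Q₀ = 0.6126 vs Keq = 27.87 ⇒ Q<K, forward
Step 1:
                   J          E
  Initial    0.02633    0.01613
  Change    -0.02486    0.02486
  Equil     0.001471    0.04099
  solve Keq expr → x = 0.02486; check Q = 27.87
Then remove 0.004641 M of E.
Step 2:
                   J          E
  Initial   0.001471    0.03635
  Change  -1.6076e-04 1.6076e-04
  Equil      0.00131    0.03651
  solve Keq expr → x = 1.6076e-04; check Q = 27.87
Then add 0.04623 M of E.
Step 3:
                   J          E
  Initial    0.00131    0.08274
  Change    0.001601  -0.001601
  Equil     0.002911    0.08114
  solve Keq expr → x = -0.001601; check Q = 27.87

x = -0.001601 M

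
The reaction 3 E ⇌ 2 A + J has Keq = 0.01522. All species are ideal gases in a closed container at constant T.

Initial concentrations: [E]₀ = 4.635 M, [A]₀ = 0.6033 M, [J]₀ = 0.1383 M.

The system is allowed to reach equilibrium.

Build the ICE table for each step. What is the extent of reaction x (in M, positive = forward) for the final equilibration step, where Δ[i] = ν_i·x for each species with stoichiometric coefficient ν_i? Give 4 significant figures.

Q₀ = 5.0552e-04 vs Keq = 0.01522 ⇒ Q<K, forward
Step 1:
                   E          A          J
  I            4.635     0.6033     0.1383
  C          -0.9846     0.6564     0.3282
  E             3.65       1.26     0.4665
  solve Keq expr → x = 0.3282; check Q = 0.01522

x = 0.3282 M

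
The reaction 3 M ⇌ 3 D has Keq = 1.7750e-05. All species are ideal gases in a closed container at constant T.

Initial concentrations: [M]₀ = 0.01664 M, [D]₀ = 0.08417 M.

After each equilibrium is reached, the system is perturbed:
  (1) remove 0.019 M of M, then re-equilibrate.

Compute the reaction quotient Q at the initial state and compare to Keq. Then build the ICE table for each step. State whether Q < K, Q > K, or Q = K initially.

Q₀ = 129.4; Q > K (proceeds reverse)

Q₀ = 129.4 vs Keq = 1.7750e-05 ⇒ Q>K, reverse
Step 1:
                   M          D
  Initial    0.01664    0.08417
  Change     0.08161   -0.08161
  Equil      0.09825   0.002563
  solve Keq expr → x = -0.0272; check Q = 1.7750e-05
Then remove 0.019 M of M.
Step 2:
                   M          D
  Initial    0.07925   0.002563
  Change  4.8302e-04 -4.8302e-04
  Equil      0.07973    0.00208
  solve Keq expr → x = -1.6101e-04; check Q = 1.7750e-05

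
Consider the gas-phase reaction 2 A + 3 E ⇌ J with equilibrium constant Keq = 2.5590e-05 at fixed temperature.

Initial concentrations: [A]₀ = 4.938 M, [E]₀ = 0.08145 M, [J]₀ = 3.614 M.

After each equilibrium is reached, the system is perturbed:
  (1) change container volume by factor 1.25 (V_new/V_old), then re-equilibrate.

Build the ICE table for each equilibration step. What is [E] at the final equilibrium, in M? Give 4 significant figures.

Q₀ = 274.3 vs Keq = 2.5590e-05 ⇒ Q>K, reverse
Step 1:
                  A         E         J
  Initial     4.938   0.08145     3.614
  Change      5.009     7.514    -2.505
  Equil       9.947     7.595     1.109
  solve Keq expr → x = -2.505; check Q = 2.5590e-05
Then change container volume by factor 1.25 (V_new/V_old).
Step 2:
                  A         E         J
  Initial     7.958     6.076    0.8875
  Change     0.5536    0.8304   -0.2768
  Equil       8.511     6.907    0.6107
  solve Keq expr → x = -0.2768; check Q = 2.5590e-05

[E]_eq = 6.907 M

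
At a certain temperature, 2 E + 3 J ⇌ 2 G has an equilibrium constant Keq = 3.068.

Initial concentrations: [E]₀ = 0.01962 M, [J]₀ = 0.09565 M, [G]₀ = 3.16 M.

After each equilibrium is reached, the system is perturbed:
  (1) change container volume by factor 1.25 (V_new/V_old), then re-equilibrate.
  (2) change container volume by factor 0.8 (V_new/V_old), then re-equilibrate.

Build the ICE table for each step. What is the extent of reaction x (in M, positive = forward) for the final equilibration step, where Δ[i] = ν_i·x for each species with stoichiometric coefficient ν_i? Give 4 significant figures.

Q₀ = 2.9643e+07 vs Keq = 3.068 ⇒ Q>K, reverse
Step 1:
                   E          J          G
  Initial    0.01962    0.09565       3.16
  Change      0.8326      1.249    -0.8326
  Equil       0.8522      1.345      2.327
  solve Keq expr → x = -0.4163; check Q = 3.068
Then change container volume by factor 1.25 (V_new/V_old).
Step 2:
                   E          J          G
  Initial     0.6818      1.076      1.862
  Change     0.08566     0.1285   -0.08566
  Equil       0.7675      1.204      1.776
  solve Keq expr → x = -0.04283; check Q = 3.068
Then change container volume by factor 0.8 (V_new/V_old).
Step 3:
                   E          J          G
  Initial     0.9593      1.505       2.22
  Change     -0.1071    -0.1606     0.1071
  Equil       0.8522      1.345      2.327
  solve Keq expr → x = 0.05354; check Q = 3.068

x = 0.05354 M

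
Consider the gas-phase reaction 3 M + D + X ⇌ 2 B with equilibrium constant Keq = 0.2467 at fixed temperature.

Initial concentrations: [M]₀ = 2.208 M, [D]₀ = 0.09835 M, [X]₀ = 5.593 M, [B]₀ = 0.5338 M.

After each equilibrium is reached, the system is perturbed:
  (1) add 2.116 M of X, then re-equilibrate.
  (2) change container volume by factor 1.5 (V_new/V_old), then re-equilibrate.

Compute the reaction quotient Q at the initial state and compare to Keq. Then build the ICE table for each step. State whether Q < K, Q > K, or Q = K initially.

Q₀ = 0.04812 vs Keq = 0.2467 ⇒ Q<K, forward
Step 1:
                    M           D           X           B
  I             2.208     0.09835       5.593      0.5338
  C           -0.1817    -0.06057    -0.06057      0.1211
  E             2.026     0.03778       5.532      0.6549
  solve Keq expr → x = 0.06057; check Q = 0.2467
Then add 2.116 M of X.
Step 2:
                    M           D           X           B
  I             2.026     0.03778       7.648      0.6549
  C          -0.02406   -0.008019   -0.008019     0.01604
  E             2.002     0.02976        7.64       0.671
  solve Keq expr → x = 0.008019; check Q = 0.2467
Then change container volume by factor 1.5 (V_new/V_old).
Step 3:
                    M           D           X           B
  I             1.335     0.01984       5.094      0.4473
  C           0.07462     0.02487     0.02487    -0.04974
  E             1.409     0.04471       5.118      0.3976
  solve Keq expr → x = -0.02487; check Q = 0.2467

Q₀ = 0.04812; Q < K (proceeds forward)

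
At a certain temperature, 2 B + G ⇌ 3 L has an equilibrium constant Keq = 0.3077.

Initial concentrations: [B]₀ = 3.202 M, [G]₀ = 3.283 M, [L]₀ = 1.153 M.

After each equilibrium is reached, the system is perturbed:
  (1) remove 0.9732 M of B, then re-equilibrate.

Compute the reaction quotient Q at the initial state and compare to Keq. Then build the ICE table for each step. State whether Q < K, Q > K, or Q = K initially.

Q₀ = 0.04554; Q < K (proceeds forward)

Q₀ = 0.04554 vs Keq = 0.3077 ⇒ Q<K, forward
Step 1:
                  B         G         L
  I           3.202     3.283     1.153
  C         -0.4965   -0.2483    0.7448
  E           2.705     3.035     1.898
  solve Keq expr → x = 0.2483; check Q = 0.3077
Then remove 0.9732 M of B.
Step 2:
                  B         G         L
  I           1.732     3.035     1.898
  C          0.2308    0.1154   -0.3462
  E           1.963      3.15     1.552
  solve Keq expr → x = -0.1154; check Q = 0.3077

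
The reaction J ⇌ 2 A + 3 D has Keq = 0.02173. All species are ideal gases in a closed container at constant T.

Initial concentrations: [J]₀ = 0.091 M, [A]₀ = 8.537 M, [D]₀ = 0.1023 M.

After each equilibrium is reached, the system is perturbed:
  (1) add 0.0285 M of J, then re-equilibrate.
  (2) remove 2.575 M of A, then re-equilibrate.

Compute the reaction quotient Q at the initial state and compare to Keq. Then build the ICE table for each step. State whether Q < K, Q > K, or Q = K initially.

Q₀ = 0.8574; Q > K (proceeds reverse)

Q₀ = 0.8574 vs Keq = 0.02173 ⇒ Q>K, reverse
Step 1:
                   J          A          D
  Initial      0.091      8.537     0.1023
  Change     0.02325   -0.04651   -0.06976
  Equil       0.1143       8.49    0.03254
  solve Keq expr → x = -0.02325; check Q = 0.02173
Then add 0.0285 M of J.
Step 2:
                   J          A          D
  Initial     0.1428       8.49    0.03254
  Change  -8.1202e-04   0.001624   0.002436
  Equil       0.1419      8.492    0.03497
  solve Keq expr → x = 8.1202e-04; check Q = 0.02173
Then remove 2.575 M of A.
Step 3:
                   J          A          D
  Initial     0.1419      5.917    0.03497
  Change   -0.003057   0.006115   0.009172
  Equil       0.1389      5.923    0.04414
  solve Keq expr → x = 0.003057; check Q = 0.02173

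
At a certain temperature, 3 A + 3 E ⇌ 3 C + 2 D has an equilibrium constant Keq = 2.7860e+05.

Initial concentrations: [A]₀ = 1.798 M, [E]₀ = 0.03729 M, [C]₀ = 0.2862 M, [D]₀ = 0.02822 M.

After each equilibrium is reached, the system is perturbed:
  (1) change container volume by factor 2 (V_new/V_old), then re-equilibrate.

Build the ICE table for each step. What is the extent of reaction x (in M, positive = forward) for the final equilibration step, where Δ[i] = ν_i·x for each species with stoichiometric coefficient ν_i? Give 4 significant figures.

x = -1.7027e-05 M

Q₀ = 0.06194 vs Keq = 2.7860e+05 ⇒ Q<K, forward
Step 1:
                  A         E         C         D
  init        1.798   0.03729    0.2862   0.02822
  Δ        -0.03689  -0.03689   0.03689    0.0246
  eq          1.761 3.9542e-04    0.3231   0.05282
  solve Keq expr → x = 0.0123; check Q = 2.7860e+05
Then change container volume by factor 2 (V_new/V_old).
Step 2:
                  A         E         C         D
  init       0.8806 1.9771e-04    0.1615   0.02641
  Δ       5.1082e-05 5.1082e-05 -5.1082e-05 -3.4055e-05
  eq         0.8806 2.4879e-04    0.1615   0.02637
  solve Keq expr → x = -1.7027e-05; check Q = 2.7860e+05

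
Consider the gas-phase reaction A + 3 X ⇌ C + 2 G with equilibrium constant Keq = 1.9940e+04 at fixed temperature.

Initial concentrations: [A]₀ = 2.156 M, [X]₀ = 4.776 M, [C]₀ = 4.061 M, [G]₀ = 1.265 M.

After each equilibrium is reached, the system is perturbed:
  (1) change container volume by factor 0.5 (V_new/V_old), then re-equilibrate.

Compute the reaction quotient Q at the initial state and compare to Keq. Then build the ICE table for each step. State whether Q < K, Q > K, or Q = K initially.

Q₀ = 0.02767 vs Keq = 1.9940e+04 ⇒ Q<K, forward
Step 1:
                    A           X           C           G
  Initial       2.156       4.776       4.061       1.265
  Change       -1.525      -4.574       1.525       3.049
  Equil        0.6314      0.2021       5.586       4.314
  solve Keq expr → x = 1.525; check Q = 1.9940e+04
Then change container volume by factor 0.5 (V_new/V_old).
Step 2:
                    A           X           C           G
  Initial       1.263      0.4043       11.17       8.628
  Change     -0.02651    -0.07954     0.02651     0.05303
  Equil         1.236      0.3247        11.2       8.682
  solve Keq expr → x = 0.02651; check Q = 1.9940e+04

Q₀ = 0.02767; Q < K (proceeds forward)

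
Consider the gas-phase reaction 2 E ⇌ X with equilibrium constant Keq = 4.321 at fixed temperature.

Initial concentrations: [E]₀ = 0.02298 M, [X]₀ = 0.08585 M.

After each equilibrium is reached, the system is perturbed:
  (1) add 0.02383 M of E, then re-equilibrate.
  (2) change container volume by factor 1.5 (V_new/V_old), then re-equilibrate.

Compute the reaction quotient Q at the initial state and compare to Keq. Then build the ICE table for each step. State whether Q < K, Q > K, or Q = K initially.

Q₀ = 162.6 vs Keq = 4.321 ⇒ Q>K, reverse
Step 1:
                    E           X
  init        0.02298     0.08585
  Δ           0.08002    -0.04001
  eq            0.103     0.04584
  solve Keq expr → x = -0.04001; check Q = 4.321
Then add 0.02383 M of E.
Step 2:
                    E           X
  init         0.1268     0.04584
  Δ          -0.01548    0.007738
  eq           0.1114     0.05358
  solve Keq expr → x = 0.007738; check Q = 4.321
Then change container volume by factor 1.5 (V_new/V_old).
Step 3:
                    E           X
  init        0.07424     0.03572
  Δ           0.01005   -0.005024
  eq          0.08428      0.0307
  solve Keq expr → x = -0.005024; check Q = 4.321

Q₀ = 162.6; Q > K (proceeds reverse)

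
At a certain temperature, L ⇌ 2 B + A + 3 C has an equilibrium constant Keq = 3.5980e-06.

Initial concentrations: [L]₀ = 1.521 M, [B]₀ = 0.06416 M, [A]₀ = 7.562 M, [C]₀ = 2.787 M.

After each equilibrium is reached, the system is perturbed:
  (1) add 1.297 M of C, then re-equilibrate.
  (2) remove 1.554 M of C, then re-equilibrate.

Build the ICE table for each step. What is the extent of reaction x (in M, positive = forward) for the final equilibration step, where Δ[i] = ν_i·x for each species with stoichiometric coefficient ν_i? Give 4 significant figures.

Q₀ = 0.443 vs Keq = 3.5980e-06 ⇒ Q>K, reverse
Step 1:
                  L         B         A         C
  init        1.521   0.06416     7.562     2.787
  Δ         0.03198  -0.06396  -0.03198  -0.09595
  eq          1.553 1.9513e-04      7.53     2.691
  solve Keq expr → x = -0.03198; check Q = 3.5980e-06
Then add 1.297 M of C.
Step 2:
                  L         B         A         C
  init        1.553 1.9513e-04      7.53     3.988
  Δ       4.3482e-05 -8.6965e-05 -4.3482e-05 -1.3045e-04
  eq          1.553 1.0817e-04      7.53     3.988
  solve Keq expr → x = -4.3482e-05; check Q = 3.5980e-06
Then remove 1.554 M of C.
Step 3:
                  L         B         A         C
  init        1.553 1.0817e-04      7.53     2.434
  Δ       -5.9332e-05 1.1866e-04 5.9332e-05 1.7800e-04
  eq          1.553 2.2683e-04      7.53     2.434
  solve Keq expr → x = 5.9332e-05; check Q = 3.5980e-06

x = 5.9332e-05 M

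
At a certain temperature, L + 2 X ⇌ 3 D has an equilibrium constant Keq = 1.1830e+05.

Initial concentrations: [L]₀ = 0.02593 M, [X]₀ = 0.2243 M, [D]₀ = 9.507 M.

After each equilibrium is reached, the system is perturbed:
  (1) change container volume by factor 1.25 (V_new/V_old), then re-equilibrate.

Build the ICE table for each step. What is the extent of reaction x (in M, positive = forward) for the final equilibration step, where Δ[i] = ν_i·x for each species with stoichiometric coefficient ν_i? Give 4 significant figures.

x = 0 M

Q₀ = 6.5867e+05 vs Keq = 1.1830e+05 ⇒ Q>K, reverse
Step 1:
                    L           X           D
  init        0.02593      0.2243       9.507
  Δ           0.04475      0.0895     -0.1343
  eq          0.07068      0.3138       9.373
  solve Keq expr → x = -0.04475; check Q = 1.1830e+05
Then change container volume by factor 1.25 (V_new/V_old).
Step 2:
                    L           X           D
  init        0.05654       0.251       7.498
  Δ                 0           0           0
  eq          0.05654       0.251       7.498
  solve Keq expr → x = 0; check Q = 1.1830e+05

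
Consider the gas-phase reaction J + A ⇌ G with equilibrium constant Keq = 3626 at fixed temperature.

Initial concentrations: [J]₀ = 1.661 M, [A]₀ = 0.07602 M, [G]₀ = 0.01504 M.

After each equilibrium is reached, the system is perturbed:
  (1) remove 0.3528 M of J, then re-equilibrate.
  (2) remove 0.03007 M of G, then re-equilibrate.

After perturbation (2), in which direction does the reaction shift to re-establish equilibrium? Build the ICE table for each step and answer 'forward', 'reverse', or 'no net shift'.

Direction: forward

Q₀ = 0.1191 vs Keq = 3626 ⇒ Q<K, forward
Step 1:
                   J          A          G
  init         1.661    0.07602    0.01504
  Δ           -0.076     -0.076      0.076
  eq           1.585 1.5841e-05    0.09104
  solve Keq expr → x = 0.076; check Q = 3626
Then remove 0.3528 M of J.
Step 2:
                   J          A          G
  init         1.232 1.5841e-05    0.09104
  Δ       4.5346e-06 4.5346e-06 -4.5346e-06
  eq           1.232 2.0376e-05    0.09104
  solve Keq expr → x = -4.5346e-06; check Q = 3626
Then remove 0.03007 M of G.
Step 3:
                   J          A          G
  init         1.232 2.0376e-05    0.06097
  Δ       -6.7286e-06 -6.7286e-06 6.7286e-06
  eq           1.232 1.3648e-05    0.06098
  solve Keq expr → x = 6.7286e-06; check Q = 3626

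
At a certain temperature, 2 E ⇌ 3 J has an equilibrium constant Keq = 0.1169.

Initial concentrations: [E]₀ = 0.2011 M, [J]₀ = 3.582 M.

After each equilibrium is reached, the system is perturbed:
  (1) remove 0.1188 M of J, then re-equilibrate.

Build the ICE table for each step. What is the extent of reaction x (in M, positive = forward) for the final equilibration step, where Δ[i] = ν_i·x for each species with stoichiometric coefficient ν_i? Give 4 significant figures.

Q₀ = 1136 vs Keq = 0.1169 ⇒ Q>K, reverse
Step 1:
                  E         J
  Initial    0.2011     3.582
  Change       1.86     -2.79
  Equil       2.061    0.7919
  solve Keq expr → x = -0.93; check Q = 0.1169
Then remove 0.1188 M of J.
Step 2:
                  E         J
  Initial     2.061    0.6731
  Change   -0.06759    0.1014
  Equil       1.994    0.7745
  solve Keq expr → x = 0.0338; check Q = 0.1169

x = 0.0338 M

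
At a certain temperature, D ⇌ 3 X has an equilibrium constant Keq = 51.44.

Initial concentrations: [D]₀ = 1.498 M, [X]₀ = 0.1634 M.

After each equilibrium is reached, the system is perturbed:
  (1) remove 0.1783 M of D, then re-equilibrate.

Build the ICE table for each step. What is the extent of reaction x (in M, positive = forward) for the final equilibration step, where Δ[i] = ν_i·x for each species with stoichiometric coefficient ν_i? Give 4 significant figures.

x = -0.07139 M

Q₀ = 0.002912 vs Keq = 51.44 ⇒ Q<K, forward
Step 1:
                   D          X
  Initial      1.498     0.1634
  Change     -0.9562      2.869
  Equil       0.5418      3.032
  solve Keq expr → x = 0.9562; check Q = 51.44
Then remove 0.1783 M of D.
Step 2:
                   D          X
  Initial     0.3635      3.032
  Change     0.07139    -0.2142
  Equil       0.4349      2.818
  solve Keq expr → x = -0.07139; check Q = 51.44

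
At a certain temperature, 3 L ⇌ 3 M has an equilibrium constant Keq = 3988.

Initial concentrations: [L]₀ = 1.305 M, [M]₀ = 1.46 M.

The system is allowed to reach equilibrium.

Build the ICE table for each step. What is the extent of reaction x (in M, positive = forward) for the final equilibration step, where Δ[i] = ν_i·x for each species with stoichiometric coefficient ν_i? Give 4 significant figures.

x = 0.3803 M

Q₀ = 1.4 vs Keq = 3988 ⇒ Q<K, forward
Step 1:
                  L         M
  Initial     1.305      1.46
  Change     -1.141     1.141
  Equil       0.164     2.601
  solve Keq expr → x = 0.3803; check Q = 3988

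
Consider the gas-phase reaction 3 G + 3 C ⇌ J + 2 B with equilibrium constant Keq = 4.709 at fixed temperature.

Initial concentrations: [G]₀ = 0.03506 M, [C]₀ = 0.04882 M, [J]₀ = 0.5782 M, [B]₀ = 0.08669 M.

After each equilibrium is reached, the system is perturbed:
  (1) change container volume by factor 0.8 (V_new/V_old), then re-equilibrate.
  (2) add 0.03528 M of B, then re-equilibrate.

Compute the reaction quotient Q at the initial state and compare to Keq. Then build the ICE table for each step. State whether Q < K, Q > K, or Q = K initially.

Q₀ = 8.6654e+05 vs Keq = 4.709 ⇒ Q>K, reverse
Step 1:
                    G           C           J           B
  I           0.03506     0.04882      0.5782     0.08669
  C            0.1135      0.1135    -0.03782    -0.07564
  E            0.1485      0.1623      0.5404     0.01105
  solve Keq expr → x = -0.03782; check Q = 4.709
Then change container volume by factor 0.8 (V_new/V_old).
Step 2:
                    G           C           J           B
  I            0.1857      0.2029      0.6755     0.01381
  C         -0.005713   -0.005713    0.001904    0.003808
  E            0.1799      0.1971      0.6774     0.01762
  solve Keq expr → x = 0.001904; check Q = 4.709
Then add 0.03528 M of B.
Step 3:
                    G           C           J           B
  I            0.1799      0.1971      0.6774      0.0529
  C           0.03492     0.03492    -0.01164    -0.02328
  E            0.2149      0.2321      0.6657     0.02961
  solve Keq expr → x = -0.01164; check Q = 4.709

Q₀ = 8.6654e+05; Q > K (proceeds reverse)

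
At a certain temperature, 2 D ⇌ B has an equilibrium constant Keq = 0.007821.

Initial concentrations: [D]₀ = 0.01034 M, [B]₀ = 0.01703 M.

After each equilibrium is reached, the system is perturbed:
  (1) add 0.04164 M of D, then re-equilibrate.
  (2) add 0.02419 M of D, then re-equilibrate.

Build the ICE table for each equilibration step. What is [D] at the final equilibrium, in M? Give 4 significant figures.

[D]_eq = 0.11 M

Q₀ = 159.3 vs Keq = 0.007821 ⇒ Q>K, reverse
Step 1:
                  D         B
  I         0.01034   0.01703
  C         0.03403  -0.01701
  E         0.04437 1.5397e-05
  solve Keq expr → x = -0.01701; check Q = 0.007821
Then add 0.04164 M of D.
Step 2:
                  D         B
  I         0.08601 1.5397e-05
  C       -8.4692e-05 4.2346e-05
  E         0.08592 5.7743e-05
  solve Keq expr → x = 4.2346e-05; check Q = 0.007821
Then add 0.02419 M of D.
Step 3:
                  D         B
  I          0.1101 5.7743e-05
  C       -7.3923e-05 3.6961e-05
  E            0.11 9.4704e-05
  solve Keq expr → x = 3.6961e-05; check Q = 0.007821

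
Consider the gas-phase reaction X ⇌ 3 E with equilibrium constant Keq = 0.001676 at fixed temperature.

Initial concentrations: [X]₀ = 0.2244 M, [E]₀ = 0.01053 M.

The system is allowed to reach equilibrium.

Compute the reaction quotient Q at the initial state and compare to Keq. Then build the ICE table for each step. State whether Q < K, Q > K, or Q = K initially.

Q₀ = 5.2031e-06; Q < K (proceeds forward)

Q₀ = 5.2031e-06 vs Keq = 0.001676 ⇒ Q<K, forward
Step 1:
                    X           E
  I            0.2244     0.01053
  C          -0.01982     0.05946
  E            0.2046     0.06999
  solve Keq expr → x = 0.01982; check Q = 0.001676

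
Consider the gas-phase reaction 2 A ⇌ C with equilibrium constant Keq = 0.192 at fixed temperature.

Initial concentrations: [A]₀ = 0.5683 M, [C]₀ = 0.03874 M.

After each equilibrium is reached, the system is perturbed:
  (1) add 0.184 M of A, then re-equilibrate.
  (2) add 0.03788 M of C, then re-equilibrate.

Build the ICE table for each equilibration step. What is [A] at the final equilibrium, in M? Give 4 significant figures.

[A]_eq = 0.7113 M

Q₀ = 0.12 vs Keq = 0.192 ⇒ Q<K, forward
Step 1:
                    A           C
  init         0.5683     0.03874
  Δ          -0.03268     0.01634
  eq           0.5356     0.05508
  solve Keq expr → x = 0.01634; check Q = 0.192
Then add 0.184 M of A.
Step 2:
                    A           C
  init         0.7196     0.05508
  Δ          -0.05795     0.02898
  eq           0.6617     0.08406
  solve Keq expr → x = 0.02898; check Q = 0.192
Then add 0.03788 M of C.
Step 3:
                    A           C
  init         0.6617      0.1219
  Δ           0.04961     -0.0248
  eq           0.7113     0.09713
  solve Keq expr → x = -0.0248; check Q = 0.192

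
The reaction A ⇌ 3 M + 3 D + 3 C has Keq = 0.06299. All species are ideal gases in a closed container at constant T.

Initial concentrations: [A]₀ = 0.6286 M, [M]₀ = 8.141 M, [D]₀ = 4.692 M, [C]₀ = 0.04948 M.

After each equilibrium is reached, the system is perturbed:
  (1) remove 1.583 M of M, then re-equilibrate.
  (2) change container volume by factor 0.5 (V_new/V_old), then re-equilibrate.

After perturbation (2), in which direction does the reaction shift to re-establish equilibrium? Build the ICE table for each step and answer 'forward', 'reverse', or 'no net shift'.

Q₀ = 10.74 vs Keq = 0.06299 ⇒ Q>K, reverse
Step 1:
                  A         M         D         C
  Initial    0.6286     8.141     4.692   0.04948
  Change    0.01346  -0.04037  -0.04037  -0.04037
  Equil      0.6421     8.101     4.652  0.009109
  solve Keq expr → x = -0.01346; check Q = 0.06299
Then remove 1.583 M of M.
Step 2:
                  A         M         D         C
  Initial    0.6421     6.518     4.652  0.009109
  Change  -7.3301e-04  0.002199  0.002199  0.002199
  Equil      0.6413      6.52     4.654   0.01131
  solve Keq expr → x = 7.3301e-04; check Q = 0.06299
Then change container volume by factor 0.5 (V_new/V_old).
Step 3:
                  A         M         D         C
  Initial     1.283     13.04     9.308   0.02262
  Change   0.006346  -0.01904  -0.01904  -0.01904
  Equil       1.289     13.02     9.289   0.00358
  solve Keq expr → x = -0.006346; check Q = 0.06299

Direction: reverse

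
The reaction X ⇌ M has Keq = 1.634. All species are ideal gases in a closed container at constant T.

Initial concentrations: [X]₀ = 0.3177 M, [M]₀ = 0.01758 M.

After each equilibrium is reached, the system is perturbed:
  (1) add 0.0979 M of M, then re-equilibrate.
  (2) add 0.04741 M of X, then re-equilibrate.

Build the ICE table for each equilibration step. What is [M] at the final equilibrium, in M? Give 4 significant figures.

[M]_eq = 0.2981 M

Q₀ = 0.05534 vs Keq = 1.634 ⇒ Q<K, forward
Step 1:
                   X          M
  init        0.3177    0.01758
  Δ          -0.1904     0.1904
  eq          0.1273      0.208
  solve Keq expr → x = 0.1904; check Q = 1.634
Then add 0.0979 M of M.
Step 2:
                   X          M
  init        0.1273     0.3059
  Δ          0.03717   -0.03717
  eq          0.1645     0.2687
  solve Keq expr → x = -0.03717; check Q = 1.634
Then add 0.04741 M of X.
Step 3:
                   X          M
  init        0.2119     0.2687
  Δ         -0.02941    0.02941
  eq          0.1825     0.2981
  solve Keq expr → x = 0.02941; check Q = 1.634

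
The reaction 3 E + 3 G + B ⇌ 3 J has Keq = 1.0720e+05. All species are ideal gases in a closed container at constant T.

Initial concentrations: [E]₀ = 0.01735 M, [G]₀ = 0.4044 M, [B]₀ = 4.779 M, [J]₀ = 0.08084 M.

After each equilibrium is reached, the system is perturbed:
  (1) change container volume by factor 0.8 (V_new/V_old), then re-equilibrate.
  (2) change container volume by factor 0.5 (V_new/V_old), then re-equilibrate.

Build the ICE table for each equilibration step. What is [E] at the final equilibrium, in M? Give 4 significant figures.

Q₀ = 320 vs Keq = 1.0720e+05 ⇒ Q<K, forward
Step 1:
                  E         G         B         J
  init      0.01735    0.4044     4.779   0.08084
  Δ         -0.0143   -0.0143 -0.004767    0.0143
  eq       0.003049    0.3901     4.774   0.09514
  solve Keq expr → x = 0.004767; check Q = 1.0720e+05
Then change container volume by factor 0.8 (V_new/V_old).
Step 2:
                  E         G         B         J
  init     0.003811    0.4876     5.968    0.1189
  Δ       -9.5251e-04 -9.5251e-04 -3.1750e-04 9.5251e-04
  eq       0.002859    0.4867     5.967    0.1199
  solve Keq expr → x = 3.1750e-04; check Q = 1.0720e+05
Then change container volume by factor 0.5 (V_new/V_old).
Step 3:
                  E         G         B         J
  init     0.005718    0.9733     11.93    0.2398
  Δ       -0.003408 -0.003408 -0.001136  0.003408
  eq       0.002309    0.9699     11.93    0.2432
  solve Keq expr → x = 0.001136; check Q = 1.0720e+05

[E]_eq = 0.002309 M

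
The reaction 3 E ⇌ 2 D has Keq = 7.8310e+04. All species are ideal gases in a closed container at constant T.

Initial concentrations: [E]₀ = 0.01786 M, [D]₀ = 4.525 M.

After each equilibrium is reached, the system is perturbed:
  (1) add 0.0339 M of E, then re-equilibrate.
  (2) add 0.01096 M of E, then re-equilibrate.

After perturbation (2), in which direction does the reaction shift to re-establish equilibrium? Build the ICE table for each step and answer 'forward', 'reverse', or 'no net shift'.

Direction: forward

Q₀ = 3.5941e+06 vs Keq = 7.8310e+04 ⇒ Q>K, reverse
Step 1:
                    E           D
  I           0.01786       4.525
  C            0.0458    -0.03053
  E           0.06366       4.494
  solve Keq expr → x = -0.01527; check Q = 7.8310e+04
Then add 0.0339 M of E.
Step 2:
                    E           D
  I           0.09756       4.494
  C          -0.03369     0.02246
  E           0.06387       4.517
  solve Keq expr → x = 0.01123; check Q = 7.8310e+04
Then add 0.01096 M of E.
Step 3:
                    E           D
  I           0.07483       4.517
  C          -0.01089    0.007261
  E           0.06394       4.524
  solve Keq expr → x = 0.003631; check Q = 7.8310e+04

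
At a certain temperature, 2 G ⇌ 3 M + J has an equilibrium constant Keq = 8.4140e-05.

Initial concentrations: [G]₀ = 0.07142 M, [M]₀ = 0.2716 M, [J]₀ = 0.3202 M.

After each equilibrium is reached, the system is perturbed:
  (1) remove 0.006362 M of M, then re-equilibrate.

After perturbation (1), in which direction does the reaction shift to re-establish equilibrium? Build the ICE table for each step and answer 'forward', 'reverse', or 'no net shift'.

Q₀ = 1.258 vs Keq = 8.4140e-05 ⇒ Q>K, reverse
Step 1:
                    G           M           J
  Initial     0.07142      0.2716      0.3202
  Change       0.1632     -0.2447    -0.08158
  Equil        0.2346     0.02687      0.2386
  solve Keq expr → x = -0.08158; check Q = 8.4140e-05
Then remove 0.006362 M of M.
Step 2:
                    G           M           J
  Initial      0.2346     0.02051      0.2386
  Change    -0.003989    0.005983    0.001994
  Equil        0.2306     0.02649      0.2406
  solve Keq expr → x = 0.001994; check Q = 8.4140e-05

Direction: forward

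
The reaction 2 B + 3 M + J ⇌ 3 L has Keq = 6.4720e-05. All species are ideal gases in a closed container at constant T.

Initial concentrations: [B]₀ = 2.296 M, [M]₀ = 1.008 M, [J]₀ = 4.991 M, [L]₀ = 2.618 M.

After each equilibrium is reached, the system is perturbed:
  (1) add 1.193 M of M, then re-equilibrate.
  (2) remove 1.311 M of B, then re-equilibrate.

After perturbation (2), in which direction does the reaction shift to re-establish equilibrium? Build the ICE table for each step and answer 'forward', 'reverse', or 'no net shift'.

Direction: reverse

Q₀ = 0.6659 vs Keq = 6.4720e-05 ⇒ Q>K, reverse
Step 1:
                  B         M         J         L
  Initial     2.296     1.008     4.991     2.618
  Change      1.392     2.088    0.6961    -2.088
  Equil       3.688     3.096     5.687    0.5297
  solve Keq expr → x = -0.6961; check Q = 6.4720e-05
Then add 1.193 M of M.
Step 2:
                  B         M         J         L
  Initial     3.688     4.289     5.687    0.5297
  Change    -0.1071   -0.1607  -0.05356    0.1607
  Equil       3.581     4.129     5.634    0.6904
  solve Keq expr → x = 0.05356; check Q = 6.4720e-05
Then remove 1.311 M of B.
Step 3:
                  B         M         J         L
  Initial      2.27     4.129     5.634    0.6904
  Change    0.09754    0.1463   0.04877   -0.1463
  Equil       2.368     4.275     5.682    0.5441
  solve Keq expr → x = -0.04877; check Q = 6.4720e-05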